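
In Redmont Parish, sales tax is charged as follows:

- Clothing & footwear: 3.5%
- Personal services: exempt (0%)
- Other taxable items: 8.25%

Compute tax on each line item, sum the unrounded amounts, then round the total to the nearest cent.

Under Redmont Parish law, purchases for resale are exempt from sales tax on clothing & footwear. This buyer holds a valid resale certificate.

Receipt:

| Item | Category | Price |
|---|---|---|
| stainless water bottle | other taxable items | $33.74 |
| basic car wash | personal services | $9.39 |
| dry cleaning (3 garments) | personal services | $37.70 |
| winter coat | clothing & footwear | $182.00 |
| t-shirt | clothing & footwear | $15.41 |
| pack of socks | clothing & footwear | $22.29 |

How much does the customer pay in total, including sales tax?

$303.31

Stainless water bottle $33.74: other taxable items → 8.25% → $2.78355
Basic car wash $9.39: personal services → 0% → $0.00
Dry cleaning (3 garments) $37.70: personal services → 0% → $0.00
Winter coat $182.00: clothing & footwear, buyer-exempt → 0% → $0.00
T-shirt $15.41: clothing & footwear, buyer-exempt → 0% → $0.00
Pack of socks $22.29: clothing & footwear, buyer-exempt → 0% → $0.00
Subtotal = $300.53; unrounded tax = $2.78355 → $2.78; total due = $303.31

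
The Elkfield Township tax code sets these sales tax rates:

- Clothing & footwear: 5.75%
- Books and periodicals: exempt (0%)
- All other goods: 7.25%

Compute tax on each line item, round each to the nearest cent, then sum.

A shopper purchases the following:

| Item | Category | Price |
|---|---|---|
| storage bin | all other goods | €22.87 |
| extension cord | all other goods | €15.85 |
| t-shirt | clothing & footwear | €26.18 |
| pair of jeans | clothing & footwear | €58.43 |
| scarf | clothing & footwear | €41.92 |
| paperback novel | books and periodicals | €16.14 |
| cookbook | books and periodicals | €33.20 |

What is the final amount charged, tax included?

€224.68

Storage bin €22.87: all other goods → 7.25% → €1.66
Extension cord €15.85: all other goods → 7.25% → €1.15
T-shirt €26.18: clothing & footwear → 5.75% → €1.51
Pair of jeans €58.43: clothing & footwear → 5.75% → €3.36
Scarf €41.92: clothing & footwear → 5.75% → €2.41
Paperback novel €16.14: books and periodicals → 0% → €0.00
Cookbook €33.20: books and periodicals → 0% → €0.00
Subtotal = €214.59; tax = €10.09; total due = €224.68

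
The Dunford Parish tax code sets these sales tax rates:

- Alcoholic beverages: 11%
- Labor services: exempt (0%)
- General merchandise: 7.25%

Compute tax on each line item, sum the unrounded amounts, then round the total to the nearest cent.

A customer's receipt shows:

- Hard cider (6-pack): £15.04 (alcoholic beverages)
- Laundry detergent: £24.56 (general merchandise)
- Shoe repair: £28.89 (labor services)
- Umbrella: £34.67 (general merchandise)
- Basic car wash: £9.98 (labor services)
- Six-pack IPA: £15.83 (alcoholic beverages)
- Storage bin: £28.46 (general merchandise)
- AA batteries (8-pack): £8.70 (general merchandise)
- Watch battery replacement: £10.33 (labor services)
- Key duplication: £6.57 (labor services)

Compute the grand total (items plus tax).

Hard cider (6-pack) £15.04: alcoholic beverages → 11% → £1.6544
Laundry detergent £24.56: general merchandise → 7.25% → £1.7806
Shoe repair £28.89: labor services → 0% → £0.00
Umbrella £34.67: general merchandise → 7.25% → £2.513575
Basic car wash £9.98: labor services → 0% → £0.00
Six-pack IPA £15.83: alcoholic beverages → 11% → £1.7413
Storage bin £28.46: general merchandise → 7.25% → £2.06335
AA batteries (8-pack) £8.70: general merchandise → 7.25% → £0.63075
Watch battery replacement £10.33: labor services → 0% → £0.00
Key duplication £6.57: labor services → 0% → £0.00
Subtotal = £183.03; unrounded tax = £10.383975 → £10.38; total due = £193.41

£193.41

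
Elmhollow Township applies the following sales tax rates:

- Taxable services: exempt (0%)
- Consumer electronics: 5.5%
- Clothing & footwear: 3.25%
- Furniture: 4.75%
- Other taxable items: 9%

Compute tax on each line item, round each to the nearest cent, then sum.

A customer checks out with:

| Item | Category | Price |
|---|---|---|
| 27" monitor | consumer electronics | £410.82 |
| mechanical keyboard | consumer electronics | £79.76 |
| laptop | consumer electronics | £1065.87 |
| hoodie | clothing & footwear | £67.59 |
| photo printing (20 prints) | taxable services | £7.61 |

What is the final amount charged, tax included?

£1719.46

27" monitor £410.82: consumer electronics → 5.5% → £22.60
Mechanical keyboard £79.76: consumer electronics → 5.5% → £4.39
Laptop £1065.87: consumer electronics → 5.5% → £58.62
Hoodie £67.59: clothing & footwear → 3.25% → £2.20
Photo printing (20 prints) £7.61: taxable services → 0% → £0.00
Subtotal = £1631.65; tax = £87.81; total due = £1719.46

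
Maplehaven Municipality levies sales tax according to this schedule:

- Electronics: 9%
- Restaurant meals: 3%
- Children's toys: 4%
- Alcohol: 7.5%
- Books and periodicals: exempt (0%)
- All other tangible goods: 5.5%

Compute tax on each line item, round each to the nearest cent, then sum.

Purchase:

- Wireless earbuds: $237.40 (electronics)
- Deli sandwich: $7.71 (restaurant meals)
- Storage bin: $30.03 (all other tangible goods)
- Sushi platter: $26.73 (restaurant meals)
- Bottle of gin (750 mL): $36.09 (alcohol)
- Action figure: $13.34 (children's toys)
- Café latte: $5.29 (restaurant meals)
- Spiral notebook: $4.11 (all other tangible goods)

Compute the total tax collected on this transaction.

$27.68

Wireless earbuds $237.40: electronics → 9% → $21.37
Deli sandwich $7.71: restaurant meals → 3% → $0.23
Storage bin $30.03: all other tangible goods → 5.5% → $1.65
Sushi platter $26.73: restaurant meals → 3% → $0.80
Bottle of gin (750 mL) $36.09: alcohol → 7.5% → $2.71
Action figure $13.34: children's toys → 4% → $0.53
Café latte $5.29: restaurant meals → 3% → $0.16
Spiral notebook $4.11: all other tangible goods → 5.5% → $0.23
Total tax = $21.37 + $0.23 + $1.65 + $0.80 + $2.71 + $0.53 + $0.16 + $0.23 = $27.68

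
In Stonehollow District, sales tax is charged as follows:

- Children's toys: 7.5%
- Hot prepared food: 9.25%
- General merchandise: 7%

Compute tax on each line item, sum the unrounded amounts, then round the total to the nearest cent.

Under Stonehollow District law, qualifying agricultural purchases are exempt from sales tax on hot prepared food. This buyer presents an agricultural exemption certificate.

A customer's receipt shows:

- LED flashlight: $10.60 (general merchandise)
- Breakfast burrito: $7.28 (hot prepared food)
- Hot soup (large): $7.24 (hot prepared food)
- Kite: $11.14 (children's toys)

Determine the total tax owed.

$1.58

LED flashlight $10.60: general merchandise → 7% → $0.742
Breakfast burrito $7.28: hot prepared food, buyer-exempt → 0% → $0.00
Hot soup (large) $7.24: hot prepared food, buyer-exempt → 0% → $0.00
Kite $11.14: children's toys → 7.5% → $0.8355
Unrounded tax sum = $1.5775 → $1.58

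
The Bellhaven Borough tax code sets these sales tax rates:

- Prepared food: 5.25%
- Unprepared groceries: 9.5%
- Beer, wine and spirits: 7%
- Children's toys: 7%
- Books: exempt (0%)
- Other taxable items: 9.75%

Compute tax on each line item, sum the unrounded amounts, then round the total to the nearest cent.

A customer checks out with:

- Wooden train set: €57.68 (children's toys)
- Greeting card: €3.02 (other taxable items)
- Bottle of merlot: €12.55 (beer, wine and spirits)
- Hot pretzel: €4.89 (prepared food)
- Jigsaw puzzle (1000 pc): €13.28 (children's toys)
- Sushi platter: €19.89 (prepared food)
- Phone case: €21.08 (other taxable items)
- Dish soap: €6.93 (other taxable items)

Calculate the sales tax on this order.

Wooden train set €57.68: children's toys → 7% → €4.0376
Greeting card €3.02: other taxable items → 9.75% → €0.29445
Bottle of merlot €12.55: beer, wine and spirits → 7% → €0.8785
Hot pretzel €4.89: prepared food → 5.25% → €0.256725
Jigsaw puzzle (1000 pc) €13.28: children's toys → 7% → €0.9296
Sushi platter €19.89: prepared food → 5.25% → €1.044225
Phone case €21.08: other taxable items → 9.75% → €2.0553
Dish soap €6.93: other taxable items → 9.75% → €0.675675
Unrounded tax sum = €10.172075 → €10.17

€10.17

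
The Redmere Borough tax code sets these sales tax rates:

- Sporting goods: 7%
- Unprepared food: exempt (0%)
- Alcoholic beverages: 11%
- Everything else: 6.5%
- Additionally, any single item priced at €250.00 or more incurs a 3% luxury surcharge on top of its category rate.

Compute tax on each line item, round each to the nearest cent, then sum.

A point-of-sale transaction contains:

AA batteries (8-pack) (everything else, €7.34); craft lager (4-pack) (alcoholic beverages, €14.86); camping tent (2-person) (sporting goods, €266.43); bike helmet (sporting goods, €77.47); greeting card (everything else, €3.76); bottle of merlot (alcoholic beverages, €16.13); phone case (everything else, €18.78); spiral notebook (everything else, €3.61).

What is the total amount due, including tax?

€446.01

AA batteries (8-pack) €7.34: everything else → 6.5% → €0.48
Craft lager (4-pack) €14.86: alcoholic beverages → 11% → €1.63
Camping tent (2-person) €266.43: sporting goods → 7% + 3% surcharge = 10% → €26.64
Bike helmet €77.47: sporting goods → 7% → €5.42
Greeting card €3.76: everything else → 6.5% → €0.24
Bottle of merlot €16.13: alcoholic beverages → 11% → €1.77
Phone case €18.78: everything else → 6.5% → €1.22
Spiral notebook €3.61: everything else → 6.5% → €0.23
Subtotal = €408.38; tax = €37.63; total due = €446.01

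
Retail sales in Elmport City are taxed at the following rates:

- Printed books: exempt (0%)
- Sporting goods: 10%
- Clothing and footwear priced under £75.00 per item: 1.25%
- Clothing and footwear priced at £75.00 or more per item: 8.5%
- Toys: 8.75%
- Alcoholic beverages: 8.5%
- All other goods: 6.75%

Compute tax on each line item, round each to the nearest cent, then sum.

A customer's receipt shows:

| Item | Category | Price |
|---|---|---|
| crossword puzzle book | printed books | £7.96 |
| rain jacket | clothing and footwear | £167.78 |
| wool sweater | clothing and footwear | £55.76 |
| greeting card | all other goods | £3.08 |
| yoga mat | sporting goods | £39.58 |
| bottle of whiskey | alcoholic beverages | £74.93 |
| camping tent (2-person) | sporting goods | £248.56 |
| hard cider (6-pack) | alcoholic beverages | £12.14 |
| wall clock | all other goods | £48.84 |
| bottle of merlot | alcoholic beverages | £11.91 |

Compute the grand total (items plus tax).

Crossword puzzle book £7.96: printed books → 0% → £0.00
Rain jacket £167.78: clothing and footwear, £75.00 or more → 8.5% → £14.26
Wool sweater £55.76: clothing and footwear, under £75.00 → 1.25% → £0.70
Greeting card £3.08: all other goods → 6.75% → £0.21
Yoga mat £39.58: sporting goods → 10% → £3.96
Bottle of whiskey £74.93: alcoholic beverages → 8.5% → £6.37
Camping tent (2-person) £248.56: sporting goods → 10% → £24.86
Hard cider (6-pack) £12.14: alcoholic beverages → 8.5% → £1.03
Wall clock £48.84: all other goods → 6.75% → £3.30
Bottle of merlot £11.91: alcoholic beverages → 8.5% → £1.01
Subtotal = £670.54; tax = £55.70; total due = £726.24

£726.24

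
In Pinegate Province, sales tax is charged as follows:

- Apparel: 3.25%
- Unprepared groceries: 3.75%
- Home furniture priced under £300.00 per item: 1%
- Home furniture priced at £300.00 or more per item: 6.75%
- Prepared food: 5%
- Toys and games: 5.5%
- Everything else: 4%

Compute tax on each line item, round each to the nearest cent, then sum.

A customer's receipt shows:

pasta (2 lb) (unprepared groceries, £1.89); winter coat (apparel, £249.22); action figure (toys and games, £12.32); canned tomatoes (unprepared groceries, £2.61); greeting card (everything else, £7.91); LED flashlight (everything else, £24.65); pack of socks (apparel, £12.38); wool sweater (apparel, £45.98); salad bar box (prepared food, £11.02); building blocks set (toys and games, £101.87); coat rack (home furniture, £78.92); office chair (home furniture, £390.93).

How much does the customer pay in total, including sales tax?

£985.18

Pasta (2 lb) £1.89: unprepared groceries → 3.75% → £0.07
Winter coat £249.22: apparel → 3.25% → £8.10
Action figure £12.32: toys and games → 5.5% → £0.68
Canned tomatoes £2.61: unprepared groceries → 3.75% → £0.10
Greeting card £7.91: everything else → 4% → £0.32
LED flashlight £24.65: everything else → 4% → £0.99
Pack of socks £12.38: apparel → 3.25% → £0.40
Wool sweater £45.98: apparel → 3.25% → £1.49
Salad bar box £11.02: prepared food → 5% → £0.55
Building blocks set £101.87: toys and games → 5.5% → £5.60
Coat rack £78.92: home furniture, under £300.00 → 1% → £0.79
Office chair £390.93: home furniture, £300.00 or more → 6.75% → £26.39
Subtotal = £939.70; tax = £45.48; total due = £985.18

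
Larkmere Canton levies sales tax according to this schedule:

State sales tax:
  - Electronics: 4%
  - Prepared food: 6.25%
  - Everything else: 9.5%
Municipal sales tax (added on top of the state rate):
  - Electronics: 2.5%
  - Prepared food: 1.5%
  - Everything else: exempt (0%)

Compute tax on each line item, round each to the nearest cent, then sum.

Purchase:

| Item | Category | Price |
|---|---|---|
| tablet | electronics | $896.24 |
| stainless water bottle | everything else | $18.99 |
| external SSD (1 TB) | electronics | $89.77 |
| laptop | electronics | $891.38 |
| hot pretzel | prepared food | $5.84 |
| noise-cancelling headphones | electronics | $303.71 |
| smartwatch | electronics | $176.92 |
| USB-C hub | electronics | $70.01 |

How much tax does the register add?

Tablet $896.24: electronics → 4% + 2.5% municipal = 6.5% → $58.26
Stainless water bottle $18.99: everything else → 9.5% + 0% municipal = 9.5% → $1.80
External SSD (1 TB) $89.77: electronics → 4% + 2.5% municipal = 6.5% → $5.84
Laptop $891.38: electronics → 4% + 2.5% municipal = 6.5% → $57.94
Hot pretzel $5.84: prepared food → 6.25% + 1.5% municipal = 7.75% → $0.45
Noise-cancelling headphones $303.71: electronics → 4% + 2.5% municipal = 6.5% → $19.74
Smartwatch $176.92: electronics → 4% + 2.5% municipal = 6.5% → $11.50
USB-C hub $70.01: electronics → 4% + 2.5% municipal = 6.5% → $4.55
Total tax = $58.26 + $1.80 + $5.84 + $57.94 + $0.45 + $19.74 + $11.50 + $4.55 = $160.08

$160.08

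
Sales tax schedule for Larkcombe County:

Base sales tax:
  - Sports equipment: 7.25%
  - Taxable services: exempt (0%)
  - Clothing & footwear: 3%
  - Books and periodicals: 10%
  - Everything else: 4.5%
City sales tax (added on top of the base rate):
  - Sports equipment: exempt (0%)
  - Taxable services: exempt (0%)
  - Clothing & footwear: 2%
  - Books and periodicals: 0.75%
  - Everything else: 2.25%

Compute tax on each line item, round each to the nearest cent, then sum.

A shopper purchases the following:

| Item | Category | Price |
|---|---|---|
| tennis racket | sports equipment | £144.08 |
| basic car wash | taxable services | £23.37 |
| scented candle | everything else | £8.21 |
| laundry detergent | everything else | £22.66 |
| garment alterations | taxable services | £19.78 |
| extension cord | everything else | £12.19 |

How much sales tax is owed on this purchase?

Tennis racket £144.08: sports equipment → 7.25% + 0% city = 7.25% → £10.45
Basic car wash £23.37: taxable services → 0% + 0% city = 0% → £0.00
Scented candle £8.21: everything else → 4.5% + 2.25% city = 6.75% → £0.55
Laundry detergent £22.66: everything else → 4.5% + 2.25% city = 6.75% → £1.53
Garment alterations £19.78: taxable services → 0% + 0% city = 0% → £0.00
Extension cord £12.19: everything else → 4.5% + 2.25% city = 6.75% → £0.82
Total tax = £10.45 + £0.55 + £1.53 + £0.82 = £13.35

£13.35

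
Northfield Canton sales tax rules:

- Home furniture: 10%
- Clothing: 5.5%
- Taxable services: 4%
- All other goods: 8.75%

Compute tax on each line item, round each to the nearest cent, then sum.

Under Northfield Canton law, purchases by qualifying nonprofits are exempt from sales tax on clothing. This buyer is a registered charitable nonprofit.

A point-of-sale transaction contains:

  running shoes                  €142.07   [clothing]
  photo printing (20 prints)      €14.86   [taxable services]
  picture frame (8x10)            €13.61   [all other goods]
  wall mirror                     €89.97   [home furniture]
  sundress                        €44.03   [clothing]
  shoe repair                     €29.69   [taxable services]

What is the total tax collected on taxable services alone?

Photo printing (20 prints) €14.86: taxable services → 4% → €0.59
Shoe repair €29.69: taxable services → 4% → €1.19
Tax on taxable services = €0.59 + €1.19 = €1.78

€1.78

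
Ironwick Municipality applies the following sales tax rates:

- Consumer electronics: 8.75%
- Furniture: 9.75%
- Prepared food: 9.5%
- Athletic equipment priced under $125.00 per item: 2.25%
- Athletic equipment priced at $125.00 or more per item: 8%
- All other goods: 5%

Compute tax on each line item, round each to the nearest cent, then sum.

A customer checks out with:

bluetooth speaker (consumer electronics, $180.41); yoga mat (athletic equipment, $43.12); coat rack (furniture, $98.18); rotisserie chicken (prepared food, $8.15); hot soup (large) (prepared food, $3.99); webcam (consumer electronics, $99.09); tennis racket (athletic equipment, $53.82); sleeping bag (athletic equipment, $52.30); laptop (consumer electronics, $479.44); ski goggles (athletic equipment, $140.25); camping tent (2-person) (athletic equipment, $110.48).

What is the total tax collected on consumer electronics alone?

Bluetooth speaker $180.41: consumer electronics → 8.75% → $15.79
Webcam $99.09: consumer electronics → 8.75% → $8.67
Laptop $479.44: consumer electronics → 8.75% → $41.95
Tax on consumer electronics = $15.79 + $8.67 + $41.95 = $66.41

$66.41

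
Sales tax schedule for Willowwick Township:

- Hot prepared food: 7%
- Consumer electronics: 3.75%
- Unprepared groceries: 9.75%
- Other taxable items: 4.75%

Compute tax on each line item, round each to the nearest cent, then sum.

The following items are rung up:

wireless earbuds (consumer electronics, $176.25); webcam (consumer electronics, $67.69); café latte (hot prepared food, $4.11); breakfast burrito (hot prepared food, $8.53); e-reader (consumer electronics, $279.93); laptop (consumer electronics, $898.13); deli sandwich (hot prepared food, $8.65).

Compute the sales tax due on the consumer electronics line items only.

Wireless earbuds $176.25: consumer electronics → 3.75% → $6.61
Webcam $67.69: consumer electronics → 3.75% → $2.54
E-reader $279.93: consumer electronics → 3.75% → $10.50
Laptop $898.13: consumer electronics → 3.75% → $33.68
Tax on consumer electronics = $6.61 + $2.54 + $10.50 + $33.68 = $53.33

$53.33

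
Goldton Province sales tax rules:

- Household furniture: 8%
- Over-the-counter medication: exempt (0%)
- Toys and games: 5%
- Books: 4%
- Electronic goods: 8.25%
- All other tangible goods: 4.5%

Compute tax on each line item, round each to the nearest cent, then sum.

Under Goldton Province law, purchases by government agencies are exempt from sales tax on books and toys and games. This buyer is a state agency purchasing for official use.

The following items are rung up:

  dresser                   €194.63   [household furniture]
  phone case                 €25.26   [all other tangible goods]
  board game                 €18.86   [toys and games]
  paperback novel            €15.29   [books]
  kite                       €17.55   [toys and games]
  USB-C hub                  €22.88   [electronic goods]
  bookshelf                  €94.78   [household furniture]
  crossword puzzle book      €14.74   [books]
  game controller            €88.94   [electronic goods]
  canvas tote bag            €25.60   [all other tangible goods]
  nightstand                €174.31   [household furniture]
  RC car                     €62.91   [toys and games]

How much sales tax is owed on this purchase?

Dresser €194.63: household furniture → 8% → €15.57
Phone case €25.26: all other tangible goods → 4.5% → €1.14
Board game €18.86: toys and games, buyer-exempt → 0% → €0.00
Paperback novel €15.29: books, buyer-exempt → 0% → €0.00
Kite €17.55: toys and games, buyer-exempt → 0% → €0.00
USB-C hub €22.88: electronic goods → 8.25% → €1.89
Bookshelf €94.78: household furniture → 8% → €7.58
Crossword puzzle book €14.74: books, buyer-exempt → 0% → €0.00
Game controller €88.94: electronic goods → 8.25% → €7.34
Canvas tote bag €25.60: all other tangible goods → 4.5% → €1.15
Nightstand €174.31: household furniture → 8% → €13.94
RC car €62.91: toys and games, buyer-exempt → 0% → €0.00
Total tax = €15.57 + €1.14 + €1.89 + €7.58 + €7.34 + €1.15 + €13.94 = €48.61

€48.61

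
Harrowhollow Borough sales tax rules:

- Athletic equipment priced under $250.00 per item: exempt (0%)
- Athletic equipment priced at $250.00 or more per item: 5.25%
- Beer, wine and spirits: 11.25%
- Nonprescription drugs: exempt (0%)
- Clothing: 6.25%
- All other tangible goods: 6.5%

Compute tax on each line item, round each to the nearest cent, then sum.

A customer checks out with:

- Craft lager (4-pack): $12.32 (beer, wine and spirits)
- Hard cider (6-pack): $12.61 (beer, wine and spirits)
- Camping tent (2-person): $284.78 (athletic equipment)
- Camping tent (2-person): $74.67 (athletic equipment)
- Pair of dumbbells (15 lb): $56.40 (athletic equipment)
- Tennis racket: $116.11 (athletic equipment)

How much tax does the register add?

$17.76

Craft lager (4-pack) $12.32: beer, wine and spirits → 11.25% → $1.39
Hard cider (6-pack) $12.61: beer, wine and spirits → 11.25% → $1.42
Camping tent (2-person) $284.78: athletic equipment, $250.00 or more → 5.25% → $14.95
Camping tent (2-person) $74.67: athletic equipment, under $250.00 → 0% → $0.00
Pair of dumbbells (15 lb) $56.40: athletic equipment, under $250.00 → 0% → $0.00
Tennis racket $116.11: athletic equipment, under $250.00 → 0% → $0.00
Total tax = $1.39 + $1.42 + $14.95 = $17.76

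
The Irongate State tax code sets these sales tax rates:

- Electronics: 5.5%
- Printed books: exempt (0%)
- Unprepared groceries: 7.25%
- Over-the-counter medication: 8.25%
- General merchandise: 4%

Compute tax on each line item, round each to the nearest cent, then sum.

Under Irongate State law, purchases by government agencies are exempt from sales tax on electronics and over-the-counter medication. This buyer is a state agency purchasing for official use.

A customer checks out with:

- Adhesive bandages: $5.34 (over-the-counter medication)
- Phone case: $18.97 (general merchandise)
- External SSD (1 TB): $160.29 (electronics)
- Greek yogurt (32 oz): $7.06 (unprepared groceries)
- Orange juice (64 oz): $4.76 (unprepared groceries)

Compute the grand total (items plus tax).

Adhesive bandages $5.34: over-the-counter medication, buyer-exempt → 0% → $0.00
Phone case $18.97: general merchandise → 4% → $0.76
External SSD (1 TB) $160.29: electronics, buyer-exempt → 0% → $0.00
Greek yogurt (32 oz) $7.06: unprepared groceries → 7.25% → $0.51
Orange juice (64 oz) $4.76: unprepared groceries → 7.25% → $0.35
Subtotal = $196.42; tax = $1.62; total due = $198.04

$198.04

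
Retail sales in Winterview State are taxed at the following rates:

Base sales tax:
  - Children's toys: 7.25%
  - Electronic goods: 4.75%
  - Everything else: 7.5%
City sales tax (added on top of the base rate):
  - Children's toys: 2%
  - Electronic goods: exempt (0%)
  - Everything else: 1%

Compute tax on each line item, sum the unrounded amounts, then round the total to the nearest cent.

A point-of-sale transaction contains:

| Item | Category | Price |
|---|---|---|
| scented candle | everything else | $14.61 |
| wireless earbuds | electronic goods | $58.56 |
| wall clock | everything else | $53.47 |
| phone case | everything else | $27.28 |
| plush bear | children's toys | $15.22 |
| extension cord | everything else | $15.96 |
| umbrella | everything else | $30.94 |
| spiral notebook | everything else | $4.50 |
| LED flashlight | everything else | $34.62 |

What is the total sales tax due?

$19.61

Scented candle $14.61: everything else → 7.5% + 1% city = 8.5% → $1.24185
Wireless earbuds $58.56: electronic goods → 4.75% + 0% city = 4.75% → $2.7816
Wall clock $53.47: everything else → 7.5% + 1% city = 8.5% → $4.54495
Phone case $27.28: everything else → 7.5% + 1% city = 8.5% → $2.3188
Plush bear $15.22: children's toys → 7.25% + 2% city = 9.25% → $1.40785
Extension cord $15.96: everything else → 7.5% + 1% city = 8.5% → $1.3566
Umbrella $30.94: everything else → 7.5% + 1% city = 8.5% → $2.6299
Spiral notebook $4.50: everything else → 7.5% + 1% city = 8.5% → $0.3825
LED flashlight $34.62: everything else → 7.5% + 1% city = 8.5% → $2.9427
Unrounded tax sum = $19.60675 → $19.61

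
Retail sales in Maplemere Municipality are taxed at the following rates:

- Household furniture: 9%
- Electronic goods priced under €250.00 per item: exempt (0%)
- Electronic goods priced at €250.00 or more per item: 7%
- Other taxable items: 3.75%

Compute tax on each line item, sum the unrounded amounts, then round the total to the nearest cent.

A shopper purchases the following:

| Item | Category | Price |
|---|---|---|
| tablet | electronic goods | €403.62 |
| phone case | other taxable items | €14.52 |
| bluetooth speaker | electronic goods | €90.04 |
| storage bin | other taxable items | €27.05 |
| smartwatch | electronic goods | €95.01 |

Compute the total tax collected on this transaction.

€29.81

Tablet €403.62: electronic goods, €250.00 or more → 7% → €28.2534
Phone case €14.52: other taxable items → 3.75% → €0.5445
Bluetooth speaker €90.04: electronic goods, under €250.00 → 0% → €0.00
Storage bin €27.05: other taxable items → 3.75% → €1.014375
Smartwatch €95.01: electronic goods, under €250.00 → 0% → €0.00
Unrounded tax sum = €29.812275 → €29.81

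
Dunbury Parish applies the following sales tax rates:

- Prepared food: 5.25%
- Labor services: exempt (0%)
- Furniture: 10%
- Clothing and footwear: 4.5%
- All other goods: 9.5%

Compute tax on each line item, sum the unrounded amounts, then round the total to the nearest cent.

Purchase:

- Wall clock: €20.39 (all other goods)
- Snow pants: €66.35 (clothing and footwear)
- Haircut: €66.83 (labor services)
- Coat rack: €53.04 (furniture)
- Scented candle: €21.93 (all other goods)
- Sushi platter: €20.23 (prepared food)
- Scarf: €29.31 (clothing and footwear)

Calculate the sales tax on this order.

€14.69

Wall clock €20.39: all other goods → 9.5% → €1.93705
Snow pants €66.35: clothing and footwear → 4.5% → €2.98575
Haircut €66.83: labor services → 0% → €0.00
Coat rack €53.04: furniture → 10% → €5.304
Scented candle €21.93: all other goods → 9.5% → €2.08335
Sushi platter €20.23: prepared food → 5.25% → €1.062075
Scarf €29.31: clothing and footwear → 4.5% → €1.31895
Unrounded tax sum = €14.691175 → €14.69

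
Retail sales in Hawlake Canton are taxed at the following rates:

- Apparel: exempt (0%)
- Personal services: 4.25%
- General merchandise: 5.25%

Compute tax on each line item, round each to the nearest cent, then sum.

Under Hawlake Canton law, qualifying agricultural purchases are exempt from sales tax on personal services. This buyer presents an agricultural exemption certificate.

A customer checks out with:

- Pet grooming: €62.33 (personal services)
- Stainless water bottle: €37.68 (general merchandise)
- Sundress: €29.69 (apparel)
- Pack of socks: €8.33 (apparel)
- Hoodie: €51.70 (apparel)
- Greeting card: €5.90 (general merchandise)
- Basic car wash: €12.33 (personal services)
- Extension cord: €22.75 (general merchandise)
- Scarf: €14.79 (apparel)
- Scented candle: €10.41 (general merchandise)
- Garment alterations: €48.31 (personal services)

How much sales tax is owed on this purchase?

€4.03

Pet grooming €62.33: personal services, buyer-exempt → 0% → €0.00
Stainless water bottle €37.68: general merchandise → 5.25% → €1.98
Sundress €29.69: apparel → 0% → €0.00
Pack of socks €8.33: apparel → 0% → €0.00
Hoodie €51.70: apparel → 0% → €0.00
Greeting card €5.90: general merchandise → 5.25% → €0.31
Basic car wash €12.33: personal services, buyer-exempt → 0% → €0.00
Extension cord €22.75: general merchandise → 5.25% → €1.19
Scarf €14.79: apparel → 0% → €0.00
Scented candle €10.41: general merchandise → 5.25% → €0.55
Garment alterations €48.31: personal services, buyer-exempt → 0% → €0.00
Total tax = €1.98 + €0.31 + €1.19 + €0.55 = €4.03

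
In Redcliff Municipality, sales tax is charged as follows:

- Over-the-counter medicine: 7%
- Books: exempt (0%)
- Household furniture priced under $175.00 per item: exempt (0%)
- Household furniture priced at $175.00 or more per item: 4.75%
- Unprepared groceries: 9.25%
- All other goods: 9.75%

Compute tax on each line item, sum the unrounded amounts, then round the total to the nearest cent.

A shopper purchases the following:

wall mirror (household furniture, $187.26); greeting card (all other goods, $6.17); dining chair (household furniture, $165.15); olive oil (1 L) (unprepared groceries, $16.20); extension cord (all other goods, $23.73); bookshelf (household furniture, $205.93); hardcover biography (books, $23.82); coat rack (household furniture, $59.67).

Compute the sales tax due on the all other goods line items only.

Greeting card $6.17: all other goods → 9.75% → $0.601575
Extension cord $23.73: all other goods → 9.75% → $2.313675
Tax on all other goods: unrounded sum = $2.91525 → $2.92

$2.92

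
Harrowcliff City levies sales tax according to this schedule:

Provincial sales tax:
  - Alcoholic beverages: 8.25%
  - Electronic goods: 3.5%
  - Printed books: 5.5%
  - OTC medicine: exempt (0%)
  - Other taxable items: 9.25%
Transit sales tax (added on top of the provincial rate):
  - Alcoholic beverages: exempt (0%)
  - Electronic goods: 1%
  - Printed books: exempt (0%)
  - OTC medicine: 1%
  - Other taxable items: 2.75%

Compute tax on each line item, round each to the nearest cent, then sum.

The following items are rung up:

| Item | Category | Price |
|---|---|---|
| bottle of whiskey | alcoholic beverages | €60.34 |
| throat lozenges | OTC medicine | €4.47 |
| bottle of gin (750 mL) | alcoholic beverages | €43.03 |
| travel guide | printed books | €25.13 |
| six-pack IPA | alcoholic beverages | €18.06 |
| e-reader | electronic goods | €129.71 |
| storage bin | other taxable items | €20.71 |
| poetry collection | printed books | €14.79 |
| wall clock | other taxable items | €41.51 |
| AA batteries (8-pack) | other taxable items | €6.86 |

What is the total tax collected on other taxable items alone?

€8.29

Storage bin €20.71: other taxable items → 9.25% + 2.75% transit = 12% → €2.49
Wall clock €41.51: other taxable items → 9.25% + 2.75% transit = 12% → €4.98
AA batteries (8-pack) €6.86: other taxable items → 9.25% + 2.75% transit = 12% → €0.82
Tax on other taxable items = €2.49 + €4.98 + €0.82 = €8.29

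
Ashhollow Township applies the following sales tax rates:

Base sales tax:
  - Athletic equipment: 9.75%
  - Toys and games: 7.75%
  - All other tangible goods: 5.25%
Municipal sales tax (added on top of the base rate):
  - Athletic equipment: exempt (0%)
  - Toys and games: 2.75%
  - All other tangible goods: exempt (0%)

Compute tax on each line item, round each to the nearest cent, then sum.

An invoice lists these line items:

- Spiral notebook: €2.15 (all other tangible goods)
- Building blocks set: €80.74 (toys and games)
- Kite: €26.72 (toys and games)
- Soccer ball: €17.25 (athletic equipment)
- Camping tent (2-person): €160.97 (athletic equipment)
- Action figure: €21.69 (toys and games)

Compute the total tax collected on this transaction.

€31.05

Spiral notebook €2.15: all other tangible goods → 5.25% + 0% municipal = 5.25% → €0.11
Building blocks set €80.74: toys and games → 7.75% + 2.75% municipal = 10.5% → €8.48
Kite €26.72: toys and games → 7.75% + 2.75% municipal = 10.5% → €2.81
Soccer ball €17.25: athletic equipment → 9.75% + 0% municipal = 9.75% → €1.68
Camping tent (2-person) €160.97: athletic equipment → 9.75% + 0% municipal = 9.75% → €15.69
Action figure €21.69: toys and games → 7.75% + 2.75% municipal = 10.5% → €2.28
Total tax = €0.11 + €8.48 + €2.81 + €1.68 + €15.69 + €2.28 = €31.05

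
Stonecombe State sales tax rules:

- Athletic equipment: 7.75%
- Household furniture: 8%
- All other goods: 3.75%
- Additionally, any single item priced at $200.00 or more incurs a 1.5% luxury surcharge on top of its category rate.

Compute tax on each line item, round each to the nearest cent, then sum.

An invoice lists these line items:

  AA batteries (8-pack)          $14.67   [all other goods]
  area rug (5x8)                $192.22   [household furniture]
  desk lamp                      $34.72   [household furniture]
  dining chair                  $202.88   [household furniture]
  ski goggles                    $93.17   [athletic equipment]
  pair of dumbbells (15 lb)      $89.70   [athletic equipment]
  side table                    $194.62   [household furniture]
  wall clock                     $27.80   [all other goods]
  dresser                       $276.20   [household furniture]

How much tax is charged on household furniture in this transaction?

$79.24

Area rug (5x8) $192.22: household furniture → 8% → $15.38
Desk lamp $34.72: household furniture → 8% → $2.78
Dining chair $202.88: household furniture → 8% + 1.5% surcharge = 9.5% → $19.27
Side table $194.62: household furniture → 8% → $15.57
Dresser $276.20: household furniture → 8% + 1.5% surcharge = 9.5% → $26.24
Tax on household furniture = $15.38 + $2.78 + $19.27 + $15.57 + $26.24 = $79.24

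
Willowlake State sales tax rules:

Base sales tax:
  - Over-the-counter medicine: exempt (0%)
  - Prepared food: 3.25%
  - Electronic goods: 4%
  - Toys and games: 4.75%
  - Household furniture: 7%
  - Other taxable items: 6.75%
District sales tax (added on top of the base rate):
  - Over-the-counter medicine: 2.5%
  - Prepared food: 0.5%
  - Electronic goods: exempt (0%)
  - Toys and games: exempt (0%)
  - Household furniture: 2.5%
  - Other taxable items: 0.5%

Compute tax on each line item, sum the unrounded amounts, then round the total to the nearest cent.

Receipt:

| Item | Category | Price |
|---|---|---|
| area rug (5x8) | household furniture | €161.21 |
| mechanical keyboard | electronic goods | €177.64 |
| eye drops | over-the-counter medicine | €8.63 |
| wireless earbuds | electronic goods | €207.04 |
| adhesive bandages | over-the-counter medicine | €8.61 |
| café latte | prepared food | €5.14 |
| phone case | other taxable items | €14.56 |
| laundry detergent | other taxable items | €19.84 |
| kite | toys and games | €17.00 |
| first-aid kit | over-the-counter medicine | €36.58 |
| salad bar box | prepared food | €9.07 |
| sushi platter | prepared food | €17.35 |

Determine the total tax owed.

€36.53

Area rug (5x8) €161.21: household furniture → 7% + 2.5% district = 9.5% → €15.31495
Mechanical keyboard €177.64: electronic goods → 4% + 0% district = 4% → €7.1056
Eye drops €8.63: over-the-counter medicine → 0% + 2.5% district = 2.5% → €0.21575
Wireless earbuds €207.04: electronic goods → 4% + 0% district = 4% → €8.2816
Adhesive bandages €8.61: over-the-counter medicine → 0% + 2.5% district = 2.5% → €0.21525
Café latte €5.14: prepared food → 3.25% + 0.5% district = 3.75% → €0.19275
Phone case €14.56: other taxable items → 6.75% + 0.5% district = 7.25% → €1.0556
Laundry detergent €19.84: other taxable items → 6.75% + 0.5% district = 7.25% → €1.4384
Kite €17.00: toys and games → 4.75% + 0% district = 4.75% → €0.8075
First-aid kit €36.58: over-the-counter medicine → 0% + 2.5% district = 2.5% → €0.9145
Salad bar box €9.07: prepared food → 3.25% + 0.5% district = 3.75% → €0.340125
Sushi platter €17.35: prepared food → 3.25% + 0.5% district = 3.75% → €0.650625
Unrounded tax sum = €36.53265 → €36.53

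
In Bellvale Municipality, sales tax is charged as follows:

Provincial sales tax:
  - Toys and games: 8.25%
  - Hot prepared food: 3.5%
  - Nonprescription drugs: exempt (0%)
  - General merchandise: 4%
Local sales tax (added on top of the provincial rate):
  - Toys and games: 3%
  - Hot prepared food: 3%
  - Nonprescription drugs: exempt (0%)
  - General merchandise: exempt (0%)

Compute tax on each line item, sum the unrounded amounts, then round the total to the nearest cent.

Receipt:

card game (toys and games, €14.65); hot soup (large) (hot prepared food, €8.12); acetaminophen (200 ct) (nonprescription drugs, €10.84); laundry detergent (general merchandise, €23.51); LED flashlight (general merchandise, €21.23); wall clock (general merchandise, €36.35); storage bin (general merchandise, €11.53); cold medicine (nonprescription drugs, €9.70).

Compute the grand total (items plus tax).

Card game €14.65: toys and games → 8.25% + 3% local = 11.25% → €1.648125
Hot soup (large) €8.12: hot prepared food → 3.5% + 3% local = 6.5% → €0.5278
Acetaminophen (200 ct) €10.84: nonprescription drugs → 0% + 0% local = 0% → €0.00
Laundry detergent €23.51: general merchandise → 4% + 0% local = 4% → €0.9404
LED flashlight €21.23: general merchandise → 4% + 0% local = 4% → €0.8492
Wall clock €36.35: general merchandise → 4% + 0% local = 4% → €1.454
Storage bin €11.53: general merchandise → 4% + 0% local = 4% → €0.4612
Cold medicine €9.70: nonprescription drugs → 0% + 0% local = 0% → €0.00
Subtotal = €135.93; unrounded tax = €5.880725 → €5.88; total due = €141.81

€141.81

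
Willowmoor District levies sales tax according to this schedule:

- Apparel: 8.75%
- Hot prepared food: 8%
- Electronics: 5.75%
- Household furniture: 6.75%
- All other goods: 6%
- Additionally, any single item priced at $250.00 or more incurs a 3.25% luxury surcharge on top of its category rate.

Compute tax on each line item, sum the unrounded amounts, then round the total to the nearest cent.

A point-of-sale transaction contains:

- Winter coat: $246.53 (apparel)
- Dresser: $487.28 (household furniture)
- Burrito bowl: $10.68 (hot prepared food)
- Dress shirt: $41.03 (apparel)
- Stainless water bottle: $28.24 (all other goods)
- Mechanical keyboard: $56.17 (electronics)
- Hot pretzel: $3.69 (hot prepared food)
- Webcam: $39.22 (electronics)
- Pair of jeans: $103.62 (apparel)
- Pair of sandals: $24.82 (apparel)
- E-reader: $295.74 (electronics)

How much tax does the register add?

Winter coat $246.53: apparel → 8.75% → $21.571375
Dresser $487.28: household furniture → 6.75% + 3.25% surcharge = 10% → $48.728
Burrito bowl $10.68: hot prepared food → 8% → $0.8544
Dress shirt $41.03: apparel → 8.75% → $3.590125
Stainless water bottle $28.24: all other goods → 6% → $1.6944
Mechanical keyboard $56.17: electronics → 5.75% → $3.229775
Hot pretzel $3.69: hot prepared food → 8% → $0.2952
Webcam $39.22: electronics → 5.75% → $2.25515
Pair of jeans $103.62: apparel → 8.75% → $9.06675
Pair of sandals $24.82: apparel → 8.75% → $2.17175
E-reader $295.74: electronics → 5.75% + 3.25% surcharge = 9% → $26.6166
Unrounded tax sum = $120.073525 → $120.07

$120.07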